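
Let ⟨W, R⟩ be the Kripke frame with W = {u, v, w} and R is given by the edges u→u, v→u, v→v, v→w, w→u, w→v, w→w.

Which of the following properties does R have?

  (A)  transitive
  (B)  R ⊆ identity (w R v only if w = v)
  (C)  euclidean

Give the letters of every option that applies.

A

(A) transitive: R is closed under composition.
(B) not ⊆ identity: v R u with v ≠ u.
(C) not euclidean: v R u and v R v but not u R v.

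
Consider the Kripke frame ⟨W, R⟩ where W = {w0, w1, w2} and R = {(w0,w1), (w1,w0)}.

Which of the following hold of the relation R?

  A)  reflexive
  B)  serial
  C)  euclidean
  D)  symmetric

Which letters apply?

(A) not reflexive: not w0 R w0.
(B) not serial: w2 has no R-successor.
(C) not euclidean: w0 R w1 and w0 R w1 but not w1 R w1.
(D) symmetric: every R-edge is matched by its reverse.

D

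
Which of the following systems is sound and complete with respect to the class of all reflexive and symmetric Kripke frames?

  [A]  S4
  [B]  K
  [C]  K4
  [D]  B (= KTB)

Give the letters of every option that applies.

(A) S4 is determined by the class of reflexive and transitive frames.
(B) K is determined by the class of arbitrary frames.
(C) K4 is determined by the class of transitive frames.
(D) B (= KTB) is determined by exactly this class.

D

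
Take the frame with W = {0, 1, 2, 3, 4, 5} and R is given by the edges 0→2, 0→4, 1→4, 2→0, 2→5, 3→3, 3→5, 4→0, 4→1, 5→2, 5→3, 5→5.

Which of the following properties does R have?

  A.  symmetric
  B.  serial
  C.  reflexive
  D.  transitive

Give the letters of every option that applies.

A, B

(A) symmetric: every R-edge is matched by its reverse.
(B) serial: every world has an R-successor.
(C) not reflexive: not 0 R 0.
(D) not transitive: 0 R 2 and 2 R 0 but not 0 R 0.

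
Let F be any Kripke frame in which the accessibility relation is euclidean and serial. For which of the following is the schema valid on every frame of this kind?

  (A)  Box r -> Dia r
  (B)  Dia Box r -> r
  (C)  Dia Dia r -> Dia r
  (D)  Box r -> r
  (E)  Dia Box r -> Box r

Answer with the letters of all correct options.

A, E

(A) Box r -> Dia r (axiom D) characterises the serial frames. Every such R is serial — valid.
(B) Dia Box r -> r is the dual of axiom B; it is valid on a frame exactly when R is symmetric. Such an R need not be symmetric, so not valid.
(C) Dia Dia r -> Dia r is the dual of axiom 4; it is valid on a frame exactly when R is transitive. Such an R need not be transitive, so not valid.
(D) Box r -> r is axiom T; it is valid on a frame exactly when R is reflexive. Such an R need not be reflexive, so not valid.
(E) the dual of axiom 5: valid iff R is euclidean. Every such R is euclidean — valid.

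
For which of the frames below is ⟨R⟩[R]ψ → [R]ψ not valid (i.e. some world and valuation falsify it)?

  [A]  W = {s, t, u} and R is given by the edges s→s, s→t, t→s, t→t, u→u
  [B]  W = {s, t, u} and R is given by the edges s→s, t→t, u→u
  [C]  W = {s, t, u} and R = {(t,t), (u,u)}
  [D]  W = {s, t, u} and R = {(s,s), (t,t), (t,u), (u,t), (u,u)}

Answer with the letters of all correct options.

The schema ⟨R⟩[R]ψ → [R]ψ is the dual of axiom 5; it is valid on a frame iff R is euclidean.
(A) R is euclidean (any two R-successors of the same world are R-related), so the schema is valid here.
(B) R is euclidean (any two R-successors of the same world are R-related), so the schema is valid here.
(C) R is euclidean (any two R-successors of the same world are R-related), so the schema is valid here.
(D) R is euclidean (any two R-successors of the same world are R-related), so the schema is valid here.

none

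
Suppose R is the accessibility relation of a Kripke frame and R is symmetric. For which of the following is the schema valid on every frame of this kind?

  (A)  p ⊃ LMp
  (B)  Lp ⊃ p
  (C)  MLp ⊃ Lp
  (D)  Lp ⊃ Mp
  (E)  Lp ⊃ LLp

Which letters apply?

A

(A) p ⊃ LMp is axiom B, which corresponds to symmetry. Every such R is symmetric — valid.
(B) Lp ⊃ p (axiom T) characterises the reflexive frames. Such an R need not be reflexive — not valid.
(C) MLp ⊃ Lp is the dual of axiom 5, which corresponds to the euclidean property. Such an R need not be euclidean — not valid.
(D) axiom D: valid iff R is serial. Such an R need not be serial — not valid.
(E) Lp ⊃ LLp (axiom 4) characterises the transitive frames. Such an R need not be transitive — not valid.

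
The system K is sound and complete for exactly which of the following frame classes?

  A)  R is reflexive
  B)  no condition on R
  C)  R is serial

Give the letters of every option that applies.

B

(A) this class determines T (= KT), not K.
(B) K is sound and complete for exactly this class.
(C) this class determines D, not K.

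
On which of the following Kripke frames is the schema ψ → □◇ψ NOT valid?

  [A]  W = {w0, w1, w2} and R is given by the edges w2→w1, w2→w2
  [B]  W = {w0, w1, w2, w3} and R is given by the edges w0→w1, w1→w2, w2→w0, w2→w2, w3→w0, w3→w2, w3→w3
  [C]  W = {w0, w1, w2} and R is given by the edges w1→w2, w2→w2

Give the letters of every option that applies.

A, B, C

The schema ψ → □◇ψ is axiom B; it is valid on a frame iff R is symmetric.
(A) R is not symmetric (w2 R w1 but not w1 R w2), so the schema fails here.
(B) R is not symmetric (w0 R w1 but not w1 R w0), so the schema fails here.
(C) R is not symmetric (w1 R w2 but not w2 R w1), so the schema fails here.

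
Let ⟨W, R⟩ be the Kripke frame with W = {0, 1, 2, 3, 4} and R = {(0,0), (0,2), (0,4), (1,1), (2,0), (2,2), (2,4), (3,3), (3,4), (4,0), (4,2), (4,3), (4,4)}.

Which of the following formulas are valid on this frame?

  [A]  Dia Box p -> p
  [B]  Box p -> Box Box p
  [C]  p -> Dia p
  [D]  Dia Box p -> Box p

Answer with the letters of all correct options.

A, C

R is reflexive: each world relates to itself.
R is symmetric: every R-edge is matched by its reverse.
R is not transitive: 0 R 4 and 4 R 3 but not 0 R 3.
R is not euclidean: 4 R 0 and 4 R 3 but not 0 R 3.
(A) the dual of axiom B: valid iff R is symmetric. R is symmetric — valid.
(B) axiom 4: valid iff R is transitive. R is not transitive — not valid.
(C) p -> Dia p (the dual of axiom T) characterises the reflexive frames. R is reflexive — valid.
(D) Dia Box p -> Box p (the dual of axiom 5) characterises the euclidean frames. R is not euclidean — not valid.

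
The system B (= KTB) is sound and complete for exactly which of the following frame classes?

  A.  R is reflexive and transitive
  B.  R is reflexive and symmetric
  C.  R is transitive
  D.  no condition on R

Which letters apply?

(A) this class determines S4, not B (= KTB).
(B) B (= KTB) is sound and complete for exactly this class.
(C) this class determines K4, not B (= KTB).
(D) this class determines K, not B (= KTB).

B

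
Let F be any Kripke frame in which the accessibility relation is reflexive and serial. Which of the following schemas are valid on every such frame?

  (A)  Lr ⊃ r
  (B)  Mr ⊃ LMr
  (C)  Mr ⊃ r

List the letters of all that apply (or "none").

(A) axiom T: valid iff R is reflexive. Every such R is reflexive — valid.
(B) Mr ⊃ LMr is axiom 5; it is valid on a frame exactly when R is euclidean. Such an R need not be euclidean, so not valid.
(C) Mr ⊃ r is valid only on frames where every R-edge is a self-loop. Such an R need not be a subset of the identity — not valid.

A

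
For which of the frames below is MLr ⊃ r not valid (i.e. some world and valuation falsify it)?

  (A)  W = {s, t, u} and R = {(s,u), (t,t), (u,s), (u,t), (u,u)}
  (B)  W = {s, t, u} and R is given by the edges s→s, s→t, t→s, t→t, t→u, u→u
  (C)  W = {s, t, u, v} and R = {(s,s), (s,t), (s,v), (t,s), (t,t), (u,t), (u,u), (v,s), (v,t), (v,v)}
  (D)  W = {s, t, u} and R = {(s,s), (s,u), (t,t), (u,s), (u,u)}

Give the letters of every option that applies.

The schema MLr ⊃ r is the dual of axiom B; it is valid on a frame iff R is symmetric.
(A) R is not symmetric (u R t but not t R u), so the schema fails here.
(B) R is not symmetric (t R u but not u R t), so the schema fails here.
(C) R is not symmetric (u R t but not t R u), so the schema fails here.
(D) R is symmetric (every R-edge is matched by its reverse), so the schema is valid here.

A, B, C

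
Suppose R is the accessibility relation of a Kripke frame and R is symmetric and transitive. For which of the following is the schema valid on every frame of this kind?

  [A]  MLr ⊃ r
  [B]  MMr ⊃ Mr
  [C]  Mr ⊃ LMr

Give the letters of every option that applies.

A, B, C

A symmetric transitive relation is euclidean (uRv and uRw give vRu by symmetry, then vRw by transitivity).
(A) MLr ⊃ r (the dual of axiom B) characterises the symmetric frames. Every such R is symmetric — valid.
(B) the dual of axiom 4: valid iff R is transitive. Every such R is transitive — valid.
(C) Mr ⊃ LMr is axiom 5; it is valid on a frame exactly when R is euclidean. Every such R is euclidean, so valid.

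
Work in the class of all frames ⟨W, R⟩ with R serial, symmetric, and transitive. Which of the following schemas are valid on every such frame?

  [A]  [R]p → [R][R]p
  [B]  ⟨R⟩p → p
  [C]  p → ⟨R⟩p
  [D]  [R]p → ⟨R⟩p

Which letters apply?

A serial symmetric transitive relation is reflexive (take any v with uRv; symmetry gives vRu and transitivity gives uRu), hence an equivalence relation.
(A) axiom 4: valid iff R is transitive. Every such R is transitive — valid.
(B) ⟨R⟩p → p (the converse of T) corresponds to R being a subset of the identity. Such an R need not be a subset of the identity, so not valid.
(C) p → ⟨R⟩p is the dual of axiom T; it is valid on a frame exactly when R is reflexive. Every such R is reflexive, so valid.
(D) axiom D: valid iff R is serial. Every such R is serial — valid.

A, C, D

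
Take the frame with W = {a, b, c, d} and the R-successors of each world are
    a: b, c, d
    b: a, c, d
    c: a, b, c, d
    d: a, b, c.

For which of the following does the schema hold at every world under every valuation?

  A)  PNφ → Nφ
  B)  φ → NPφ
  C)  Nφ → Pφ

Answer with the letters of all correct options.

R is symmetric: every R-edge is matched by its reverse.
R is not euclidean: a R b and a R b but not b R b.
R is serial: every world has an R-successor.
(A) PNφ → Nφ (the dual of axiom 5) characterises the euclidean frames. R is not euclidean — not valid.
(B) φ → NPφ is axiom B, which corresponds to symmetry. R is symmetric — valid.
(C) Nφ → Pφ (axiom D) characterises the serial frames. R is serial — valid.

B, C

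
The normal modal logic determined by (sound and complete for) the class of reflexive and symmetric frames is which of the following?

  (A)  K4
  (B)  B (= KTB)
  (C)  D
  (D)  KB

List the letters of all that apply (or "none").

B

(A) K4 is determined by the class of transitive frames.
(B) B (= KTB) is determined by exactly this class.
(C) D is determined by the class of serial frames.
(D) KB is determined by the class of symmetric frames.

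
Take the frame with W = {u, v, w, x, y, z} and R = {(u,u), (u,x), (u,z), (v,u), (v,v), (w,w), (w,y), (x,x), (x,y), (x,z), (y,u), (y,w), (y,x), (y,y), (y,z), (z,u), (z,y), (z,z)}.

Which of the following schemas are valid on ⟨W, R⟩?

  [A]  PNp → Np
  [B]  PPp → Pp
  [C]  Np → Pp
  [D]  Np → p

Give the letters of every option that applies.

R is reflexive: each world relates to itself.
R is not transitive: u R x and x R y but not u R y.
R is not euclidean: u R x and u R u but not x R u.
R is serial: every world has an R-successor.
(A) PNp → Np is the dual of axiom 5; it is valid on a frame exactly when R is euclidean. R is not euclidean, so not valid.
(B) the dual of axiom 4: valid iff R is transitive. R is not transitive — not valid.
(C) Np → Pp is axiom D; it is valid on a frame exactly when R is serial. R is serial, so valid.
(D) Np → p is axiom T; it is valid on a frame exactly when R is reflexive. R is reflexive, so valid.

C, D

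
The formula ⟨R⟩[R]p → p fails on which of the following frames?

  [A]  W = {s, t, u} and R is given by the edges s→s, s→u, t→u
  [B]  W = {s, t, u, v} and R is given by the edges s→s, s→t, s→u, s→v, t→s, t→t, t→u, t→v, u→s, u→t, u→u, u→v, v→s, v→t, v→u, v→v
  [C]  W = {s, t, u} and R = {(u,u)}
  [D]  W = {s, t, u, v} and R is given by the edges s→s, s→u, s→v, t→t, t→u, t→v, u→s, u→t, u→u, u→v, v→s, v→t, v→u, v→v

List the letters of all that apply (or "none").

The schema ⟨R⟩[R]p → p is the dual of axiom B; it is valid on a frame iff R is symmetric.
(A) R is not symmetric (s R u but not u R s), so the schema fails here.
(B) R is symmetric (every R-edge is matched by its reverse), so the schema is valid here.
(C) R is symmetric (every R-edge is matched by its reverse), so the schema is valid here.
(D) R is symmetric (every R-edge is matched by its reverse), so the schema is valid here.

A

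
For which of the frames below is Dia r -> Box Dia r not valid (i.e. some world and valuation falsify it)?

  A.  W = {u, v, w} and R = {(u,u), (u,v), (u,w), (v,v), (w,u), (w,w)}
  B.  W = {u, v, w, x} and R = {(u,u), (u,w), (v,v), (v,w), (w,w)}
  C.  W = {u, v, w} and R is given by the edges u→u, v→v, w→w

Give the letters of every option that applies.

The schema Dia r -> Box Dia r is axiom 5; it is valid on a frame iff R is euclidean.
(A) R is not euclidean (u R v and u R u but not v R u), so the schema fails here.
(B) R is not euclidean (u R w and u R u but not w R u), so the schema fails here.
(C) R is euclidean (any two R-successors of the same world are R-related), so the schema is valid here.

A, B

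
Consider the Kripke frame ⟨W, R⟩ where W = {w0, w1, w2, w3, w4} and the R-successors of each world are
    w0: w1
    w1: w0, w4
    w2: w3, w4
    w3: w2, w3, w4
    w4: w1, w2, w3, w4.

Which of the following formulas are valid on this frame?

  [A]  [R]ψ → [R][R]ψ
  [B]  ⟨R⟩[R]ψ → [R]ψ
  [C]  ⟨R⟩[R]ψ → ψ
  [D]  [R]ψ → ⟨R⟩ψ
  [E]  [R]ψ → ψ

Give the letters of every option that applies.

R is not reflexive: not w0 R w0.
R is symmetric: every R-edge is matched by its reverse.
R is not transitive: w0 R w1 and w1 R w0 but not w0 R w0.
R is not euclidean: w1 R w0 and w1 R w4 but not w0 R w4.
R is serial: every world has an R-successor.
(A) [R]ψ → [R][R]ψ is axiom 4; it is valid on a frame exactly when R is transitive. R is not transitive, so not valid.
(B) the dual of axiom 5: valid iff R is euclidean. R is not euclidean — not valid.
(C) ⟨R⟩[R]ψ → ψ is the dual of axiom B; it is valid on a frame exactly when R is symmetric. R is symmetric, so valid.
(D) [R]ψ → ⟨R⟩ψ is axiom D, which corresponds to seriality. R is serial — valid.
(E) [R]ψ → ψ (axiom T) characterises the reflexive frames. R is not reflexive — not valid.

C, D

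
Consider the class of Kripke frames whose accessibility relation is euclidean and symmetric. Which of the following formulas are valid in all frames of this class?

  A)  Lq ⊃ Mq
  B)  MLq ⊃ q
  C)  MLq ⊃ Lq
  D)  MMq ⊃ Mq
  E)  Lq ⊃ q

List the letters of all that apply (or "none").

B, C, D

A symmetric euclidean relation is transitive (uRv and vRw give vRu by symmetry, then uRw by the euclidean condition, applied at v).
(A) Lq ⊃ Mq (axiom D) characterises the serial frames. Such an R need not be serial — not valid.
(B) MLq ⊃ q (the dual of axiom B) characterises the symmetric frames. Every such R is symmetric — valid.
(C) MLq ⊃ Lq is the dual of axiom 5, which corresponds to the euclidean property. Every such R is euclidean — valid.
(D) the dual of axiom 4: valid iff R is transitive. Every such R is transitive — valid.
(E) axiom T: valid iff R is reflexive. Such an R need not be reflexive — not valid.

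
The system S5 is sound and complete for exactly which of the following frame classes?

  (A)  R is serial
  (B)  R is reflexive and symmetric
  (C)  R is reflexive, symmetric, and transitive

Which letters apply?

(A) this class determines D, not S5.
(B) this class determines B (= KTB), not S5.
(C) S5 is sound and complete for exactly this class.

C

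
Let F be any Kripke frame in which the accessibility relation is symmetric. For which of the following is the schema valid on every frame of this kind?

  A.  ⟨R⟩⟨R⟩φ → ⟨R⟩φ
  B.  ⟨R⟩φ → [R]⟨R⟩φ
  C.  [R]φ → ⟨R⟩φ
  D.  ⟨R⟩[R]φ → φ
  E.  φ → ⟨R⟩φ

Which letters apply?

(A) ⟨R⟩⟨R⟩φ → ⟨R⟩φ (the dual of axiom 4) characterises the transitive frames. Such an R need not be transitive — not valid.
(B) ⟨R⟩φ → [R]⟨R⟩φ is axiom 5, which corresponds to the euclidean property. Such an R need not be euclidean — not valid.
(C) [R]φ → ⟨R⟩φ is axiom D, which corresponds to seriality. Such an R need not be serial — not valid.
(D) ⟨R⟩[R]φ → φ (the dual of axiom B) characterises the symmetric frames. Every such R is symmetric — valid.
(E) the dual of axiom T: valid iff R is reflexive. Such an R need not be reflexive — not valid.

D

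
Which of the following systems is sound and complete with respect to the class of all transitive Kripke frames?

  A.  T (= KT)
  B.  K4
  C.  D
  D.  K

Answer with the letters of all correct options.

(A) T (= KT) is determined by the class of reflexive frames.
(B) K4 is determined by exactly this class.
(C) D is determined by the class of serial frames.
(D) K is determined by the class of arbitrary frames.

B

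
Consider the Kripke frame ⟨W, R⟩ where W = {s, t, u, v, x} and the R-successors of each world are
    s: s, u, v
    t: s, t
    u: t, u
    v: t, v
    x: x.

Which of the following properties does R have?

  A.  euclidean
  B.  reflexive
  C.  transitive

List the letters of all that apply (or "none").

B

(A) not euclidean: s R u and s R s but not u R s.
(B) reflexive: each world relates to itself.
(C) not transitive: s R u and u R t but not s R t.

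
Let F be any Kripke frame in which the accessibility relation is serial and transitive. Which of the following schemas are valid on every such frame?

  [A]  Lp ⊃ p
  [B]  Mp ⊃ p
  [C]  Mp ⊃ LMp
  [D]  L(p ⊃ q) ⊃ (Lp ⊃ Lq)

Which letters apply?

D

(A) axiom T: valid iff R is reflexive. Such an R need not be reflexive — not valid.
(B) Mp ⊃ p is valid only on frames where every R-edge is a self-loop. Such an R need not be a subset of the identity — not valid.
(C) Mp ⊃ LMp is axiom 5, which corresponds to the euclidean property. Such an R need not be euclidean — not valid.
(D) this is just K, valid on every normal frame.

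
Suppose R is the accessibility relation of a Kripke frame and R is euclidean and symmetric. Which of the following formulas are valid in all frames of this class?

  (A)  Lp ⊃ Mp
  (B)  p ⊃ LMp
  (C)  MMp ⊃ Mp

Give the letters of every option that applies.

B, C

A symmetric euclidean relation is transitive (uRv and vRw give vRu by symmetry, then uRw by the euclidean condition, applied at v).
(A) Lp ⊃ Mp (axiom D) characterises the serial frames. Such an R need not be serial — not valid.
(B) axiom B: valid iff R is symmetric. Every such R is symmetric — valid.
(C) MMp ⊃ Mp is the dual of axiom 4, which corresponds to transitivity. Every such R is transitive — valid.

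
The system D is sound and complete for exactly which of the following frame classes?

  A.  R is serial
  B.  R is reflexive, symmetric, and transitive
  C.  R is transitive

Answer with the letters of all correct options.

A

(A) D is sound and complete for exactly this class.
(B) this class determines S5, not D.
(C) this class determines K4, not D.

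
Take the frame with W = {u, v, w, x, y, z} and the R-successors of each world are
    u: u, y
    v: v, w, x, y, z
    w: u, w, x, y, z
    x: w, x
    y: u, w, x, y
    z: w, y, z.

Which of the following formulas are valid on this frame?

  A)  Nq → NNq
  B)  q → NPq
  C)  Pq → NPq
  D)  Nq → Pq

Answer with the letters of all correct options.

D

R is not symmetric: v R w but not w R v.
R is not transitive: u R y and y R w but not u R w.
R is not euclidean: v R w and v R v but not w R v.
R is serial: every world has an R-successor.
(A) axiom 4: valid iff R is transitive. R is not transitive — not valid.
(B) q → NPq is axiom B; it is valid on a frame exactly when R is symmetric. R is not symmetric, so not valid.
(C) Pq → NPq is axiom 5, which corresponds to the euclidean property. R is not euclidean — not valid.
(D) Nq → Pq (axiom D) characterises the serial frames. R is serial — valid.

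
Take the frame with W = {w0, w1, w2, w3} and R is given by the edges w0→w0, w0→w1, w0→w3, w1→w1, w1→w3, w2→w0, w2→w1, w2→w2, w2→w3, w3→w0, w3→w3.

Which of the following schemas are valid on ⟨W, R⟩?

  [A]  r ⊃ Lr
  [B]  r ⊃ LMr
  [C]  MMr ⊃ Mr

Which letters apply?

R is not symmetric: w0 R w1 but not w1 R w0.
R is not transitive: w1 R w3 and w3 R w0 but not w1 R w0.
R is not a subset of the identity: w0 R w1 with w0 ≠ w1.
(A) r ⊃ Lr is valid only on frames where every R-edge is a self-loop. Here R ⊄ identity — not valid.
(B) r ⊃ LMr (axiom B) characterises the symmetric frames. R is not symmetric — not valid.
(C) MMr ⊃ Mr is the dual of axiom 4, which corresponds to transitivity. R is not transitive — not valid.

none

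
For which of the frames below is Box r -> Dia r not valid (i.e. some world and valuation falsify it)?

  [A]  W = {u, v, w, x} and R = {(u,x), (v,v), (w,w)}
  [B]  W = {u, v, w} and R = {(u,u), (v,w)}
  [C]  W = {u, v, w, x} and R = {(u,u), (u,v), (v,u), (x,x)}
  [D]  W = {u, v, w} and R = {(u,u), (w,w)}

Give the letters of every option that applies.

A, B, C, D

The schema Box r -> Dia r is axiom D; it is valid on a frame iff R is serial.
(A) R is not serial (x has no R-successor), so the schema fails here.
(B) R is not serial (w has no R-successor), so the schema fails here.
(C) R is not serial (w has no R-successor), so the schema fails here.
(D) R is not serial (v has no R-successor), so the schema fails here.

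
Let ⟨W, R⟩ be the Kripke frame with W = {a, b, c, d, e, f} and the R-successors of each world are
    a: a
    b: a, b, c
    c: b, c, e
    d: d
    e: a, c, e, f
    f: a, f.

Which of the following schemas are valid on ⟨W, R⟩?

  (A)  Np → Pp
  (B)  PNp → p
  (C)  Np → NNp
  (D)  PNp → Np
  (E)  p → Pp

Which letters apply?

A, E

R is reflexive: each world relates to itself.
R is not symmetric: b R a but not a R b.
R is not transitive: b R c and c R e but not b R e.
R is not euclidean: b R a and b R b but not a R b.
R is serial: every world has an R-successor.
(A) Np → Pp (axiom D) characterises the serial frames. R is serial — valid.
(B) PNp → p (the dual of axiom B) characterises the symmetric frames. R is not symmetric — not valid.
(C) Np → NNp (axiom 4) characterises the transitive frames. R is not transitive — not valid.
(D) PNp → Np is the dual of axiom 5, which corresponds to the euclidean property. R is not euclidean — not valid.
(E) the dual of axiom T: valid iff R is reflexive. R is reflexive — valid.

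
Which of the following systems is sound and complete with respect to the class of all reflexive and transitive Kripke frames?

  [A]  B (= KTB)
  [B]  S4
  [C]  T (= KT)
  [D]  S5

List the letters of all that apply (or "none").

B

(A) B (= KTB) is determined by the class of reflexive and symmetric frames.
(B) S4 is determined by exactly this class.
(C) T (= KT) is determined by the class of reflexive frames.
(D) S5 is determined by the class of reflexive, symmetric, and transitive frames.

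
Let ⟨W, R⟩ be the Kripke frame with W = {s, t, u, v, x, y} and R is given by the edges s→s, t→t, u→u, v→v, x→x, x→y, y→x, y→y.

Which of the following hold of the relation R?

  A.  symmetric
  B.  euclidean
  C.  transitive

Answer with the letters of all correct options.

A, B, C

(A) symmetric: every R-edge is matched by its reverse.
(B) euclidean: any two R-successors of the same world are R-related.
(C) transitive: R is closed under composition.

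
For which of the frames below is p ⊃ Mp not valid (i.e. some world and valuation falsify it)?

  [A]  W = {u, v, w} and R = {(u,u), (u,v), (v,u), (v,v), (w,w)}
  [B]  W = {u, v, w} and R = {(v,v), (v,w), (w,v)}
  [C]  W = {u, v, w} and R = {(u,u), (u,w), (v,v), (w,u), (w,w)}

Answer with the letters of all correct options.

B

The schema p ⊃ Mp is the dual of axiom T; it is valid on a frame iff R is reflexive.
(A) R is reflexive (each world relates to itself), so the schema is valid here.
(B) R is not reflexive (not u R u), so the schema fails here.
(C) R is reflexive (each world relates to itself), so the schema is valid here.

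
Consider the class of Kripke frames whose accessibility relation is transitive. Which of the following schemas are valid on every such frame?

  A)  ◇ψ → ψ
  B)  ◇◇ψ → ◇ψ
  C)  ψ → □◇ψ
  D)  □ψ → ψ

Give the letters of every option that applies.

B

(A) ◇ψ → ψ (the converse of T) corresponds to R being a subset of the identity. Such an R need not be a subset of the identity, so not valid.
(B) ◇◇ψ → ◇ψ (the dual of axiom 4) characterises the transitive frames. Every such R is transitive — valid.
(C) ψ → □◇ψ (axiom B) characterises the symmetric frames. Such an R need not be symmetric — not valid.
(D) □ψ → ψ is axiom T, which corresponds to reflexivity. Such an R need not be reflexive — not valid.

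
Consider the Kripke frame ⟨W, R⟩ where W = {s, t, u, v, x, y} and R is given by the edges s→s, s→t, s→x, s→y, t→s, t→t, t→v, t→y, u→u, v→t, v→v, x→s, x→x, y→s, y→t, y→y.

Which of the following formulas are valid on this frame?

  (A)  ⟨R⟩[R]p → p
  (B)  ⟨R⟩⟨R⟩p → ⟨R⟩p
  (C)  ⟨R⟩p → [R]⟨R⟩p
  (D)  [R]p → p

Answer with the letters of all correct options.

R is reflexive: each world relates to itself.
R is symmetric: every R-edge is matched by its reverse.
R is not transitive: s R t and t R v but not s R v.
R is not euclidean: s R t and s R x but not t R x.
(A) ⟨R⟩[R]p → p is the dual of axiom B; it is valid on a frame exactly when R is symmetric. R is symmetric, so valid.
(B) ⟨R⟩⟨R⟩p → ⟨R⟩p is the dual of axiom 4, which corresponds to transitivity. R is not transitive — not valid.
(C) ⟨R⟩p → [R]⟨R⟩p is axiom 5, which corresponds to the euclidean property. R is not euclidean — not valid.
(D) [R]p → p is axiom T, which corresponds to reflexivity. R is reflexive — valid.

A, D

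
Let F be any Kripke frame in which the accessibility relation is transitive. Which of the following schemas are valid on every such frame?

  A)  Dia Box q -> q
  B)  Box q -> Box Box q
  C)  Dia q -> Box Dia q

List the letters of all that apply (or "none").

B

(A) Dia Box q -> q (the dual of axiom B) characterises the symmetric frames. Such an R need not be symmetric — not valid.
(B) Box q -> Box Box q is axiom 4, which corresponds to transitivity. Every such R is transitive — valid.
(C) Dia q -> Box Dia q (axiom 5) characterises the euclidean frames. Such an R need not be euclidean — not valid.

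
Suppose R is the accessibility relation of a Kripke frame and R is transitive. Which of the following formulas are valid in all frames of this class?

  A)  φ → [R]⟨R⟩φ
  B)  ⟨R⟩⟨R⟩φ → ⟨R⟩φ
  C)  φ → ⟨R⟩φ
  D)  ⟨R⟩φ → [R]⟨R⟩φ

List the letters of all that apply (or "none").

(A) φ → [R]⟨R⟩φ (axiom B) characterises the symmetric frames. Such an R need not be symmetric — not valid.
(B) the dual of axiom 4: valid iff R is transitive. Every such R is transitive — valid.
(C) the dual of axiom T: valid iff R is reflexive. Such an R need not be reflexive — not valid.
(D) ⟨R⟩φ → [R]⟨R⟩φ is axiom 5, which corresponds to the euclidean property. Such an R need not be euclidean — not valid.

B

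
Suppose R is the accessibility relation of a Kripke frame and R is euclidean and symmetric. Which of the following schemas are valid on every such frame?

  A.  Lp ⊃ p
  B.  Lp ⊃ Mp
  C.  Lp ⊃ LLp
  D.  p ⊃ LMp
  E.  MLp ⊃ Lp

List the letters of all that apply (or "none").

A symmetric euclidean relation is transitive (uRv and vRw give vRu by symmetry, then uRw by the euclidean condition, applied at v).
(A) Lp ⊃ p is axiom T; it is valid on a frame exactly when R is reflexive. Such an R need not be reflexive, so not valid.
(B) Lp ⊃ Mp is axiom D, which corresponds to seriality. Such an R need not be serial — not valid.
(C) Lp ⊃ LLp (axiom 4) characterises the transitive frames. Every such R is transitive — valid.
(D) p ⊃ LMp is axiom B; it is valid on a frame exactly when R is symmetric. Every such R is symmetric, so valid.
(E) MLp ⊃ Lp is the dual of axiom 5; it is valid on a frame exactly when R is euclidean. Every such R is euclidean, so valid.

C, D, E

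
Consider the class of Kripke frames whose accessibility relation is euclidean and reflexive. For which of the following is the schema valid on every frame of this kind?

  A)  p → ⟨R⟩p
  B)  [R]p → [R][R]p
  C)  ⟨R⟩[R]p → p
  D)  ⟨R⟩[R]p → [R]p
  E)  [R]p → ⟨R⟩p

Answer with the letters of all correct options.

A reflexive euclidean relation is also symmetric (from wRw and wRv the euclidean condition gives vRw) and hence transitive; it is an equivalence relation.
(A) p → ⟨R⟩p is the dual of axiom T; it is valid on a frame exactly when R is reflexive. Every such R is reflexive, so valid.
(B) [R]p → [R][R]p (axiom 4) characterises the transitive frames. Every such R is transitive — valid.
(C) ⟨R⟩[R]p → p (the dual of axiom B) characterises the symmetric frames. Every such R is symmetric — valid.
(D) ⟨R⟩[R]p → [R]p is the dual of axiom 5; it is valid on a frame exactly when R is euclidean. Every such R is euclidean, so valid.
(E) axiom D: valid iff R is serial. Every such R is serial — valid.

A, B, C, D, E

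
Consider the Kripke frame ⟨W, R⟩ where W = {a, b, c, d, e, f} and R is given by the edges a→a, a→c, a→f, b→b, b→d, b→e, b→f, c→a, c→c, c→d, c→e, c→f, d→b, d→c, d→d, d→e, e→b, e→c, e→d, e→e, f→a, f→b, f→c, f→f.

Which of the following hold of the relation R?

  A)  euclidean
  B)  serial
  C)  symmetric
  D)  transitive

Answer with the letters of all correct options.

B, C

(A) not euclidean: b R d and b R f but not d R f.
(B) serial: every world has an R-successor.
(C) symmetric: every R-edge is matched by its reverse.
(D) not transitive: a R c and c R d but not a R d.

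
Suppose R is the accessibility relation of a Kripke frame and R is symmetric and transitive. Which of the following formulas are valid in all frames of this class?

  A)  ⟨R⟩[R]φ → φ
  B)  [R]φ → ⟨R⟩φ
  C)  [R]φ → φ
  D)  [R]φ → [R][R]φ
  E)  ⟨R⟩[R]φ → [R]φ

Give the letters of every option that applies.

A symmetric transitive relation is euclidean (uRv and uRw give vRu by symmetry, then vRw by transitivity).
(A) ⟨R⟩[R]φ → φ is the dual of axiom B; it is valid on a frame exactly when R is symmetric. Every such R is symmetric, so valid.
(B) axiom D: valid iff R is serial. Such an R need not be serial — not valid.
(C) axiom T: valid iff R is reflexive. Such an R need not be reflexive — not valid.
(D) [R]φ → [R][R]φ is axiom 4; it is valid on a frame exactly when R is transitive. Every such R is transitive, so valid.
(E) the dual of axiom 5: valid iff R is euclidean. Every such R is euclidean — valid.

A, D, E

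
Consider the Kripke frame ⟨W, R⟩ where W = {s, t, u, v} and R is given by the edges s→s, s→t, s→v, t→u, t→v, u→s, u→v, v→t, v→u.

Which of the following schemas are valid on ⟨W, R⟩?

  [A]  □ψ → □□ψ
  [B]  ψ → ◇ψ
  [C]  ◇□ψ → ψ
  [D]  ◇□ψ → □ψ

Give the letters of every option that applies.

none

R is not reflexive: not t R t.
R is not symmetric: s R t but not t R s.
R is not transitive: s R t and t R u but not s R u.
R is not euclidean: s R t and s R s but not t R s.
(A) □ψ → □□ψ is axiom 4; it is valid on a frame exactly when R is transitive. R is not transitive, so not valid.
(B) ψ → ◇ψ is the dual of axiom T; it is valid on a frame exactly when R is reflexive. R is not reflexive, so not valid.
(C) ◇□ψ → ψ (the dual of axiom B) characterises the symmetric frames. R is not symmetric — not valid.
(D) ◇□ψ → □ψ (the dual of axiom 5) characterises the euclidean frames. R is not euclidean — not valid.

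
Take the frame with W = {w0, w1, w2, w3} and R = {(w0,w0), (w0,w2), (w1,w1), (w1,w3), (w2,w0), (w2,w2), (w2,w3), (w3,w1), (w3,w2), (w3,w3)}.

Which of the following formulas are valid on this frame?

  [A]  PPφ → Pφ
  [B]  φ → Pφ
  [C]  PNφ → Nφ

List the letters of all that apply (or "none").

B

R is reflexive: each world relates to itself.
R is not transitive: w0 R w2 and w2 R w3 but not w0 R w3.
R is not euclidean: w2 R w0 and w2 R w3 but not w0 R w3.
(A) the dual of axiom 4: valid iff R is transitive. R is not transitive — not valid.
(B) φ → Pφ is the dual of axiom T; it is valid on a frame exactly when R is reflexive. R is reflexive, so valid.
(C) PNφ → Nφ is the dual of axiom 5, which corresponds to the euclidean property. R is not euclidean — not valid.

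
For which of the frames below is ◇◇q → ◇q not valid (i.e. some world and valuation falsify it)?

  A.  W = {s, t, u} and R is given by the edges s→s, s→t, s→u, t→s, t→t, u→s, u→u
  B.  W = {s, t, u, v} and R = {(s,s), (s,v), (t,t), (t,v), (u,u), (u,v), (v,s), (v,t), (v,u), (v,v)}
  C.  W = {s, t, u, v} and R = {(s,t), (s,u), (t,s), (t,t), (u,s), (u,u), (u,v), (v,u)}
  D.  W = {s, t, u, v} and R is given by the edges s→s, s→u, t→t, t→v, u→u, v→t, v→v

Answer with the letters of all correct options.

A, B, C

The schema ◇◇q → ◇q is the dual of axiom 4; it is valid on a frame iff R is transitive.
(A) R is not transitive (t R s and s R u but not t R u), so the schema fails here.
(B) R is not transitive (s R v and v R t but not s R t), so the schema fails here.
(C) R is not transitive (s R t and t R s but not s R s), so the schema fails here.
(D) R is transitive (R is closed under composition), so the schema is valid here.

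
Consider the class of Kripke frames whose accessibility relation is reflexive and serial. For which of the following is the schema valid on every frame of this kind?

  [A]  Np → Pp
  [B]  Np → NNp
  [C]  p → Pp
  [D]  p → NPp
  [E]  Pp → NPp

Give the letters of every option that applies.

(A) Np → Pp (axiom D) characterises the serial frames. Every such R is serial — valid.
(B) Np → NNp is axiom 4; it is valid on a frame exactly when R is transitive. Such an R need not be transitive, so not valid.
(C) p → Pp (the dual of axiom T) characterises the reflexive frames. Every such R is reflexive — valid.
(D) p → NPp is axiom B, which corresponds to symmetry. Such an R need not be symmetric — not valid.
(E) Pp → NPp (axiom 5) characterises the euclidean frames. Such an R need not be euclidean — not valid.

A, C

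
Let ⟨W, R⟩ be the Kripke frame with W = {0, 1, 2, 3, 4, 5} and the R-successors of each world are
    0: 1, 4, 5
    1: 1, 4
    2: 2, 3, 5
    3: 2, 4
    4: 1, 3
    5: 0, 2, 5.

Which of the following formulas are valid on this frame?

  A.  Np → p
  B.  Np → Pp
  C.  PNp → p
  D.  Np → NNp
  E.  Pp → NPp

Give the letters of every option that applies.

R is not reflexive: not 0 R 0.
R is not symmetric: 0 R 1 but not 1 R 0.
R is not transitive: 0 R 4 and 4 R 3 but not 0 R 3.
R is not euclidean: 0 R 1 and 0 R 5 but not 1 R 5.
R is serial: every world has an R-successor.
(A) Np → p (axiom T) characterises the reflexive frames. R is not reflexive — not valid.
(B) axiom D: valid iff R is serial. R is serial — valid.
(C) PNp → p (the dual of axiom B) characterises the symmetric frames. R is not symmetric — not valid.
(D) Np → NNp is axiom 4; it is valid on a frame exactly when R is transitive. R is not transitive, so not valid.
(E) Pp → NPp is axiom 5; it is valid on a frame exactly when R is euclidean. R is not euclidean, so not valid.

B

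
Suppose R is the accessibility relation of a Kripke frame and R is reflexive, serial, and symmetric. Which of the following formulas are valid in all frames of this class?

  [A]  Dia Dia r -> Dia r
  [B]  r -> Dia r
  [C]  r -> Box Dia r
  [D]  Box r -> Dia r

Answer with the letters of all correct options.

(A) Dia Dia r -> Dia r (the dual of axiom 4) characterises the transitive frames. Such an R need not be transitive — not valid.
(B) the dual of axiom T: valid iff R is reflexive. Every such R is reflexive — valid.
(C) r -> Box Dia r is axiom B, which corresponds to symmetry. Every such R is symmetric — valid.
(D) Box r -> Dia r (axiom D) characterises the serial frames. Every such R is serial — valid.

B, C, D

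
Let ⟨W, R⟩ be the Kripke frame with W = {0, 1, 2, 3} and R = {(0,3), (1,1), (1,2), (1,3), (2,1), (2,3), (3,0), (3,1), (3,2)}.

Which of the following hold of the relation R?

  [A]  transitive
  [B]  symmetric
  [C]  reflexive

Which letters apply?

B

(A) not transitive: 0 R 3 and 3 R 0 but not 0 R 0.
(B) symmetric: every R-edge is matched by its reverse.
(C) not reflexive: not 0 R 0.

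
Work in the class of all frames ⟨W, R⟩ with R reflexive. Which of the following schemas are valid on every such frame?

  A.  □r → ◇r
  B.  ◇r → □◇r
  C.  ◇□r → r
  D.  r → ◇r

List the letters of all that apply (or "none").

A reflexive relation is serial.
(A) □r → ◇r (axiom D) characterises the serial frames. Every such R is serial — valid.
(B) ◇r → □◇r is axiom 5; it is valid on a frame exactly when R is euclidean. Such an R need not be euclidean, so not valid.
(C) the dual of axiom B: valid iff R is symmetric. Such an R need not be symmetric — not valid.
(D) r → ◇r (the dual of axiom T) characterises the reflexive frames. Every such R is reflexive — valid.

A, D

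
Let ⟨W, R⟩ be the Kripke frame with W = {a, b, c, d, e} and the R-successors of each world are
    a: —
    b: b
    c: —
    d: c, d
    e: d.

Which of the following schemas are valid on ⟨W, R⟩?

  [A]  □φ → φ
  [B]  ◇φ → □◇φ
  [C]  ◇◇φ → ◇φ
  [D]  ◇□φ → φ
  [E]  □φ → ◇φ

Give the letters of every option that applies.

none

R is not reflexive: not a R a.
R is not symmetric: d R c but not c R d.
R is not transitive: e R d and d R c but not e R c.
R is not euclidean: d R c and d R d but not c R d.
R is not serial: a has no R-successor.
(A) □φ → φ is axiom T, which corresponds to reflexivity. R is not reflexive — not valid.
(B) ◇φ → □◇φ (axiom 5) characterises the euclidean frames. R is not euclidean — not valid.
(C) ◇◇φ → ◇φ is the dual of axiom 4; it is valid on a frame exactly when R is transitive. R is not transitive, so not valid.
(D) the dual of axiom B: valid iff R is symmetric. R is not symmetric — not valid.
(E) axiom D: valid iff R is serial. R is not serial — not valid.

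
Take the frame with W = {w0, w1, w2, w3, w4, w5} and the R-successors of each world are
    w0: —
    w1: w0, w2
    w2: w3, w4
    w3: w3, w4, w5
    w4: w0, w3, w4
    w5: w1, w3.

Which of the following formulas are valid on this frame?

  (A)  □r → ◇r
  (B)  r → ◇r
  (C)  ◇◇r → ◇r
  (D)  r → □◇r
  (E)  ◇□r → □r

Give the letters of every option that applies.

R is not reflexive: not w0 R w0.
R is not symmetric: w1 R w0 but not w0 R w1.
R is not transitive: w1 R w2 and w2 R w3 but not w1 R w3.
R is not euclidean: w1 R w0 and w1 R w2 but not w0 R w2.
R is not serial: w0 has no R-successor.
(A) □r → ◇r is axiom D; it is valid on a frame exactly when R is serial. R is not serial, so not valid.
(B) r → ◇r (the dual of axiom T) characterises the reflexive frames. R is not reflexive — not valid.
(C) ◇◇r → ◇r is the dual of axiom 4; it is valid on a frame exactly when R is transitive. R is not transitive, so not valid.
(D) r → □◇r (axiom B) characterises the symmetric frames. R is not symmetric — not valid.
(E) the dual of axiom 5: valid iff R is euclidean. R is not euclidean — not valid.

none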